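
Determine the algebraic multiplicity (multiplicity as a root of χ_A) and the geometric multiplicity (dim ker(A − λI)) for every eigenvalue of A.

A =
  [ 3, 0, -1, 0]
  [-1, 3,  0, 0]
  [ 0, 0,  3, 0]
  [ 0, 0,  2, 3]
λ = 3: alg = 4, geom = 2

Step 1 — factor the characteristic polynomial to read off the algebraic multiplicities:
  χ_A(x) = (x - 3)^4

Step 2 — compute geometric multiplicities via the rank-nullity identity g(λ) = n − rank(A − λI):
  rank(A − (3)·I) = 2, so dim ker(A − (3)·I) = n − 2 = 2

Summary:
  λ = 3: algebraic multiplicity = 4, geometric multiplicity = 2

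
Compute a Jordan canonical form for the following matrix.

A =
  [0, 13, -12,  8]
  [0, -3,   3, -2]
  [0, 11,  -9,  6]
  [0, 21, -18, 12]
J_3(0) ⊕ J_1(0)

The characteristic polynomial is
  det(x·I − A) = x^4

Eigenvalues and multiplicities (the geometric multiplicity of λ is n − rank(A − λI), which equals the number of Jordan blocks for λ):
  λ = 0: algebraic multiplicity = 4, geometric multiplicity = 2

Determining the block sizes for each eigenvalue:
  λ = 0: with am = 4 and gm = 2, the partition is not yet determined (e.g. several partitions of 4 into 2 parts exist). Let N = A − (0)·I. Computing rank(N^1) = 2, rank(N^2) = 1, rank(N^3) = 0; the number of blocks of size ≥ j is rank(N^{j−1}) − rank(N^j), giving [2, 1, 1]. So we have 1 block(s) of size 3, 1 block(s) of size 1 → block sizes [3, 1]

Assembling the blocks gives a Jordan form
J =
  [0, 1, 0, 0]
  [0, 0, 1, 0]
  [0, 0, 0, 0]
  [0, 0, 0, 0]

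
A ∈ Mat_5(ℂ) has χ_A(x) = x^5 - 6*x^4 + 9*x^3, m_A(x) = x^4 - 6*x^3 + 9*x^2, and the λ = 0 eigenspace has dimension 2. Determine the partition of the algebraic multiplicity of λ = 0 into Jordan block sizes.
Block sizes for λ = 0: [2, 1]

Step 1 — from the characteristic polynomial, algebraic multiplicity of λ = 0 is 3. From dim ker(A − (0)·I) = 2, there are exactly 2 Jordan blocks for λ = 0.
Step 2 — from the minimal polynomial, the factor (x − 0)^2 tells us the largest block for λ = 0 has size 2.
Step 3 — with total size 3, 2 blocks, and largest block 2, the block sizes (in nonincreasing order) are [2, 1].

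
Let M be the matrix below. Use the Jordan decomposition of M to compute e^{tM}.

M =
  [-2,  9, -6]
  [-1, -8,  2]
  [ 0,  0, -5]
e^{tM} =
  [3*t*exp(-5*t) + exp(-5*t), 9*t*exp(-5*t), -6*t*exp(-5*t)]
  [-t*exp(-5*t), -3*t*exp(-5*t) + exp(-5*t), 2*t*exp(-5*t)]
  [0, 0, exp(-5*t)]

Strategy: write M = P · J · P⁻¹ where J is a Jordan canonical form, so e^{tM} = P · e^{tJ} · P⁻¹, and e^{tJ} can be computed block-by-block.

M has Jordan form
J =
  [-5,  1,  0]
  [ 0, -5,  0]
  [ 0,  0, -5]
(up to reordering of blocks).

Per-block formulas:
  For a 1×1 block at λ = -5: exp(t · [-5]) = [e^(-5t)].
  For a 2×2 Jordan block J_2(-5): exp(t · J_2(-5)) = e^(-5t)·(I + t·N), where N is the 2×2 nilpotent shift.

After assembling e^{tJ} and conjugating by P, we get:

e^{tM} =
  [3*t*exp(-5*t) + exp(-5*t), 9*t*exp(-5*t), -6*t*exp(-5*t)]
  [-t*exp(-5*t), -3*t*exp(-5*t) + exp(-5*t), 2*t*exp(-5*t)]
  [0, 0, exp(-5*t)]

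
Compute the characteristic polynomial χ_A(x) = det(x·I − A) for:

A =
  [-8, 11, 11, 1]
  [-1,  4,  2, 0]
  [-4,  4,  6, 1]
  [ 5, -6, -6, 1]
x^4 - 3*x^3 - 6*x^2 + 28*x - 24

Expanding det(x·I − A) (e.g. by cofactor expansion or by noting that A is similar to its Jordan form J, which has the same characteristic polynomial as A) gives
  χ_A(x) = x^4 - 3*x^3 - 6*x^2 + 28*x - 24
which factors as (x - 2)^3*(x + 3). The eigenvalues (with algebraic multiplicities) are λ = -3 with multiplicity 1, λ = 2 with multiplicity 3.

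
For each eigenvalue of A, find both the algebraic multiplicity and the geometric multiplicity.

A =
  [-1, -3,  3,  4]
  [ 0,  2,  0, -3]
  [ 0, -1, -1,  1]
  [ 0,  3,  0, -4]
λ = -1: alg = 4, geom = 2

Step 1 — factor the characteristic polynomial to read off the algebraic multiplicities:
  χ_A(x) = (x + 1)^4

Step 2 — compute geometric multiplicities via the rank-nullity identity g(λ) = n − rank(A − λI):
  rank(A − (-1)·I) = 2, so dim ker(A − (-1)·I) = n − 2 = 2

Summary:
  λ = -1: algebraic multiplicity = 4, geometric multiplicity = 2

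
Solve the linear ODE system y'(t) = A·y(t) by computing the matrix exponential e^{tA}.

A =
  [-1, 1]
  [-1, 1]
e^{tA} =
  [1 - t, t]
  [-t, t + 1]

Strategy: write A = P · J · P⁻¹ where J is a Jordan canonical form, so e^{tA} = P · e^{tJ} · P⁻¹, and e^{tJ} can be computed block-by-block.

A has Jordan form
J =
  [0, 1]
  [0, 0]
(up to reordering of blocks).

Per-block formulas:
  For a 2×2 Jordan block J_2(0): exp(t · J_2(0)) = e^(0t)·(I + t·N), where N is the 2×2 nilpotent shift.

After assembling e^{tJ} and conjugating by P, we get:

e^{tA} =
  [1 - t, t]
  [-t, t + 1]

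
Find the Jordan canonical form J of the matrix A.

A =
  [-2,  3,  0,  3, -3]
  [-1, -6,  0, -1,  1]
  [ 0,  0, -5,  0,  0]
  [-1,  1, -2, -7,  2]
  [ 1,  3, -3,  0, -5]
J_3(-5) ⊕ J_2(-5)

The characteristic polynomial is
  det(x·I − A) = x^5 + 25*x^4 + 250*x^3 + 1250*x^2 + 3125*x + 3125 = (x + 5)^5

Eigenvalues and multiplicities (the geometric multiplicity of λ is n − rank(A − λI), which equals the number of Jordan blocks for λ):
  λ = -5: algebraic multiplicity = 5, geometric multiplicity = 2

Determining the block sizes for each eigenvalue:
  λ = -5: with am = 5 and gm = 2, the partition is not yet determined (e.g. several partitions of 5 into 2 parts exist). Let N = A − (-5)·I. Computing rank(N^1) = 3, rank(N^2) = 1, rank(N^3) = 0; the number of blocks of size ≥ j is rank(N^{j−1}) − rank(N^j), giving [2, 2, 1]. So we have 1 block(s) of size 3, 1 block(s) of size 2 → block sizes [3, 2]

Assembling the blocks gives a Jordan form
J =
  [-5,  1,  0,  0,  0]
  [ 0, -5,  1,  0,  0]
  [ 0,  0, -5,  0,  0]
  [ 0,  0,  0, -5,  1]
  [ 0,  0,  0,  0, -5]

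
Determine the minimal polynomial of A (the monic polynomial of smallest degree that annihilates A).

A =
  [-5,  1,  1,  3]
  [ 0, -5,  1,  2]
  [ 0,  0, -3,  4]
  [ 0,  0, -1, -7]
x^2 + 10*x + 25

The characteristic polynomial is χ_A(x) = (x + 5)^4, so the eigenvalues are known. The minimal polynomial is
  m_A(x) = Π_λ (x − λ)^{k_λ}
where k_λ is the size of the *largest* Jordan block for λ (equivalently, the smallest k with (A − λI)^k v = 0 for every generalised eigenvector v of λ).

  λ = -5: largest Jordan block has size 2, contributing (x + 5)^2

So m_A(x) = (x + 5)^2 = x^2 + 10*x + 25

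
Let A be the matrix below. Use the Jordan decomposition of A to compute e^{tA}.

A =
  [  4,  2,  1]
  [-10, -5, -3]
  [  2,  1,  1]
e^{tA} =
  [-t^2 + 4*t + 1, -t^2/2 + 2*t, -t^2/2 + t]
  [2*t^2 - 10*t, t^2 - 5*t + 1, t^2 - 3*t]
  [2*t, t, t + 1]

Strategy: write A = P · J · P⁻¹ where J is a Jordan canonical form, so e^{tA} = P · e^{tJ} · P⁻¹, and e^{tJ} can be computed block-by-block.

A has Jordan form
J =
  [0, 1, 0]
  [0, 0, 1]
  [0, 0, 0]
(up to reordering of blocks).

Per-block formulas:
  For a 3×3 Jordan block J_3(0): exp(t · J_3(0)) = e^(0t)·(I + t·N + (t^2/2)·N^2), where N is the 3×3 nilpotent shift.

After assembling e^{tJ} and conjugating by P, we get:

e^{tA} =
  [-t^2 + 4*t + 1, -t^2/2 + 2*t, -t^2/2 + t]
  [2*t^2 - 10*t, t^2 - 5*t + 1, t^2 - 3*t]
  [2*t, t, t + 1]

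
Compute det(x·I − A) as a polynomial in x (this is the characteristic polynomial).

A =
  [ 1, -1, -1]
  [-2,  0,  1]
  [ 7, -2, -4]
x^3 + 3*x^2 + 3*x + 1

Expanding det(x·I − A) (e.g. by cofactor expansion or by noting that A is similar to its Jordan form J, which has the same characteristic polynomial as A) gives
  χ_A(x) = x^3 + 3*x^2 + 3*x + 1
which factors as (x + 1)^3. The eigenvalues (with algebraic multiplicities) are λ = -1 with multiplicity 3.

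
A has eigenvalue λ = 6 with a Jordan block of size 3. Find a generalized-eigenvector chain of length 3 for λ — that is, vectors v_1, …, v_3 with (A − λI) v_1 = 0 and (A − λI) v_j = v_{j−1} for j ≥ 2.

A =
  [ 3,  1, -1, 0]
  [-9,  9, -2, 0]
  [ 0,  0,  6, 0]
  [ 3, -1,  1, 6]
A Jordan chain for λ = 6 of length 3:
v_1 = (1, 3, 0, -1)ᵀ
v_2 = (-1, -2, 0, 1)ᵀ
v_3 = (0, 0, 1, 0)ᵀ

Let N = A − (6)·I. We want v_3 with N^3 v_3 = 0 but N^2 v_3 ≠ 0; then v_{j-1} := N · v_j for j = 3, …, 2.

Pick v_3 = (0, 0, 1, 0)ᵀ.
Then v_2 = N · v_3 = (-1, -2, 0, 1)ᵀ.
Then v_1 = N · v_2 = (1, 3, 0, -1)ᵀ.

Sanity check: (A − (6)·I) v_1 = (0, 0, 0, 0)ᵀ = 0. ✓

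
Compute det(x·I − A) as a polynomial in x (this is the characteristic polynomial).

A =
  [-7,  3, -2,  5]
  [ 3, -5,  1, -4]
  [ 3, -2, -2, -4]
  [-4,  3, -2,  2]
x^4 + 12*x^3 + 54*x^2 + 108*x + 81

Expanding det(x·I − A) (e.g. by cofactor expansion or by noting that A is similar to its Jordan form J, which has the same characteristic polynomial as A) gives
  χ_A(x) = x^4 + 12*x^3 + 54*x^2 + 108*x + 81
which factors as (x + 3)^4. The eigenvalues (with algebraic multiplicities) are λ = -3 with multiplicity 4.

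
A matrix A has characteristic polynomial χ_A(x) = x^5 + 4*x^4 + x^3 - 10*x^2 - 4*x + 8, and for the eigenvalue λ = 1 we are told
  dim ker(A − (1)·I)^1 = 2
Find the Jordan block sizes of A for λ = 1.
Block sizes for λ = 1: [1, 1]

From the dimensions of kernels of powers, the number of Jordan blocks of size at least j is d_j − d_{j−1} where d_j = dim ker(N^j) (with d_0 = 0). Computing the differences gives [2].
The number of blocks of size exactly k is (#blocks of size ≥ k) − (#blocks of size ≥ k + 1), so the partition is: 2 block(s) of size 1.
In nonincreasing order the block sizes are [1, 1].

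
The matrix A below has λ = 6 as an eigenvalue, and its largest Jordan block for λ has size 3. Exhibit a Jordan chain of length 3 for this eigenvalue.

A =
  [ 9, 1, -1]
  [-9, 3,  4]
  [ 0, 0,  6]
A Jordan chain for λ = 6 of length 3:
v_1 = (1, -3, 0)ᵀ
v_2 = (-1, 4, 0)ᵀ
v_3 = (0, 0, 1)ᵀ

Let N = A − (6)·I. We want v_3 with N^3 v_3 = 0 but N^2 v_3 ≠ 0; then v_{j-1} := N · v_j for j = 3, …, 2.

Pick v_3 = (0, 0, 1)ᵀ.
Then v_2 = N · v_3 = (-1, 4, 0)ᵀ.
Then v_1 = N · v_2 = (1, -3, 0)ᵀ.

Sanity check: (A − (6)·I) v_1 = (0, 0, 0)ᵀ = 0. ✓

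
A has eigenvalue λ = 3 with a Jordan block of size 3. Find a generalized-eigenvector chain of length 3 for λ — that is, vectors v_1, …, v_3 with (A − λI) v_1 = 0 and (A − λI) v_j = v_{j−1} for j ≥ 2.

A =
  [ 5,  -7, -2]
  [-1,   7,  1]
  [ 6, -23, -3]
A Jordan chain for λ = 3 of length 3:
v_1 = (-1, 0, -1)ᵀ
v_2 = (2, -1, 6)ᵀ
v_3 = (1, 0, 0)ᵀ

Let N = A − (3)·I. We want v_3 with N^3 v_3 = 0 but N^2 v_3 ≠ 0; then v_{j-1} := N · v_j for j = 3, …, 2.

Pick v_3 = (1, 0, 0)ᵀ.
Then v_2 = N · v_3 = (2, -1, 6)ᵀ.
Then v_1 = N · v_2 = (-1, 0, -1)ᵀ.

Sanity check: (A − (3)·I) v_1 = (0, 0, 0)ᵀ = 0. ✓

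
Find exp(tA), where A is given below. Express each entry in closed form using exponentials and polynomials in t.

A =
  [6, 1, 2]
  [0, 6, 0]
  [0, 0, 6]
e^{tA} =
  [exp(6*t), t*exp(6*t), 2*t*exp(6*t)]
  [0, exp(6*t), 0]
  [0, 0, exp(6*t)]

Strategy: write A = P · J · P⁻¹ where J is a Jordan canonical form, so e^{tA} = P · e^{tJ} · P⁻¹, and e^{tJ} can be computed block-by-block.

A has Jordan form
J =
  [6, 1, 0]
  [0, 6, 0]
  [0, 0, 6]
(up to reordering of blocks).

Per-block formulas:
  For a 1×1 block at λ = 6: exp(t · [6]) = [e^(6t)].
  For a 2×2 Jordan block J_2(6): exp(t · J_2(6)) = e^(6t)·(I + t·N), where N is the 2×2 nilpotent shift.

After assembling e^{tJ} and conjugating by P, we get:

e^{tA} =
  [exp(6*t), t*exp(6*t), 2*t*exp(6*t)]
  [0, exp(6*t), 0]
  [0, 0, exp(6*t)]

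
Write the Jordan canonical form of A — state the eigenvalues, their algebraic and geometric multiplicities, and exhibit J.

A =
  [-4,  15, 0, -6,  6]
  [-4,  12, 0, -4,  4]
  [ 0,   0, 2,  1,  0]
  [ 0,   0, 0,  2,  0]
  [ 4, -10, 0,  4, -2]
J_2(2) ⊕ J_2(2) ⊕ J_1(2)

The characteristic polynomial is
  det(x·I − A) = x^5 - 10*x^4 + 40*x^3 - 80*x^2 + 80*x - 32 = (x - 2)^5

Eigenvalues and multiplicities (the geometric multiplicity of λ is n − rank(A − λI), which equals the number of Jordan blocks for λ):
  λ = 2: algebraic multiplicity = 5, geometric multiplicity = 3

Determining the block sizes for each eigenvalue:
  λ = 2: with am = 5 and gm = 3, the partition is not yet determined (e.g. several partitions of 5 into 3 parts exist). Let N = A − (2)·I. Computing rank(N^1) = 2, rank(N^2) = 0; the number of blocks of size ≥ j is rank(N^{j−1}) − rank(N^j), giving [3, 2]. So we have 2 block(s) of size 2, 1 block(s) of size 1 → block sizes [2, 2, 1]

Assembling the blocks gives a Jordan form
J =
  [2, 1, 0, 0, 0]
  [0, 2, 0, 0, 0]
  [0, 0, 2, 1, 0]
  [0, 0, 0, 2, 0]
  [0, 0, 0, 0, 2]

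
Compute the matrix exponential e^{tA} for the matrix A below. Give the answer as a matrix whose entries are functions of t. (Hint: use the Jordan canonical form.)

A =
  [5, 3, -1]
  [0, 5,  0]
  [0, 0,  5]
e^{tA} =
  [exp(5*t), 3*t*exp(5*t), -t*exp(5*t)]
  [0, exp(5*t), 0]
  [0, 0, exp(5*t)]

Strategy: write A = P · J · P⁻¹ where J is a Jordan canonical form, so e^{tA} = P · e^{tJ} · P⁻¹, and e^{tJ} can be computed block-by-block.

A has Jordan form
J =
  [5, 1, 0]
  [0, 5, 0]
  [0, 0, 5]
(up to reordering of blocks).

Per-block formulas:
  For a 1×1 block at λ = 5: exp(t · [5]) = [e^(5t)].
  For a 2×2 Jordan block J_2(5): exp(t · J_2(5)) = e^(5t)·(I + t·N), where N is the 2×2 nilpotent shift.

After assembling e^{tJ} and conjugating by P, we get:

e^{tA} =
  [exp(5*t), 3*t*exp(5*t), -t*exp(5*t)]
  [0, exp(5*t), 0]
  [0, 0, exp(5*t)]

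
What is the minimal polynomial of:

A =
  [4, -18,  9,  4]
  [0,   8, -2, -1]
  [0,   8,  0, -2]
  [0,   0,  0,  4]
x^2 - 8*x + 16

The characteristic polynomial is χ_A(x) = (x - 4)^4, so the eigenvalues are known. The minimal polynomial is
  m_A(x) = Π_λ (x − λ)^{k_λ}
where k_λ is the size of the *largest* Jordan block for λ (equivalently, the smallest k with (A − λI)^k v = 0 for every generalised eigenvector v of λ).

  λ = 4: largest Jordan block has size 2, contributing (x − 4)^2

So m_A(x) = (x - 4)^2 = x^2 - 8*x + 16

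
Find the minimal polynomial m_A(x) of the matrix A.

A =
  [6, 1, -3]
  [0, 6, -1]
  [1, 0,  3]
x^3 - 15*x^2 + 75*x - 125

The characteristic polynomial is χ_A(x) = (x - 5)^3, so the eigenvalues are known. The minimal polynomial is
  m_A(x) = Π_λ (x − λ)^{k_λ}
where k_λ is the size of the *largest* Jordan block for λ (equivalently, the smallest k with (A − λI)^k v = 0 for every generalised eigenvector v of λ).

  λ = 5: largest Jordan block has size 3, contributing (x − 5)^3

So m_A(x) = (x - 5)^3 = x^3 - 15*x^2 + 75*x - 125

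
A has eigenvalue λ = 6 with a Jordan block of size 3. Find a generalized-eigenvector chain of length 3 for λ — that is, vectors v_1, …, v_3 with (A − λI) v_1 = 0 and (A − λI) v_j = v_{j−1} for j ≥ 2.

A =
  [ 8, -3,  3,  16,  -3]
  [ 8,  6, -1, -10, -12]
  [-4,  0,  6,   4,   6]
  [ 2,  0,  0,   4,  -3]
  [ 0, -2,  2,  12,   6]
A Jordan chain for λ = 6 of length 3:
v_1 = (3, 0, 0, 0, 2)ᵀ
v_2 = (3, -1, 0, 0, 2)ᵀ
v_3 = (0, 0, 1, 0, 0)ᵀ

Let N = A − (6)·I. We want v_3 with N^3 v_3 = 0 but N^2 v_3 ≠ 0; then v_{j-1} := N · v_j for j = 3, …, 2.

Pick v_3 = (0, 0, 1, 0, 0)ᵀ.
Then v_2 = N · v_3 = (3, -1, 0, 0, 2)ᵀ.
Then v_1 = N · v_2 = (3, 0, 0, 0, 2)ᵀ.

Sanity check: (A − (6)·I) v_1 = (0, 0, 0, 0, 0)ᵀ = 0. ✓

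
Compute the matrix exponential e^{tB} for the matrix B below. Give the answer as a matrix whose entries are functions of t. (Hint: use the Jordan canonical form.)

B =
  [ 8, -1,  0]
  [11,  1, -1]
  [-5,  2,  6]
e^{tB} =
  [-t^2*exp(5*t) + 3*t*exp(5*t) + exp(5*t), t^2*exp(5*t)/2 - t*exp(5*t), t^2*exp(5*t)/2]
  [-3*t^2*exp(5*t) + 11*t*exp(5*t), 3*t^2*exp(5*t)/2 - 4*t*exp(5*t) + exp(5*t), 3*t^2*exp(5*t)/2 - t*exp(5*t)]
  [t^2*exp(5*t) - 5*t*exp(5*t), -t^2*exp(5*t)/2 + 2*t*exp(5*t), -t^2*exp(5*t)/2 + t*exp(5*t) + exp(5*t)]

Strategy: write B = P · J · P⁻¹ where J is a Jordan canonical form, so e^{tB} = P · e^{tJ} · P⁻¹, and e^{tJ} can be computed block-by-block.

B has Jordan form
J =
  [5, 1, 0]
  [0, 5, 1]
  [0, 0, 5]
(up to reordering of blocks).

Per-block formulas:
  For a 3×3 Jordan block J_3(5): exp(t · J_3(5)) = e^(5t)·(I + t·N + (t^2/2)·N^2), where N is the 3×3 nilpotent shift.

After assembling e^{tJ} and conjugating by P, we get:

e^{tB} =
  [-t^2*exp(5*t) + 3*t*exp(5*t) + exp(5*t), t^2*exp(5*t)/2 - t*exp(5*t), t^2*exp(5*t)/2]
  [-3*t^2*exp(5*t) + 11*t*exp(5*t), 3*t^2*exp(5*t)/2 - 4*t*exp(5*t) + exp(5*t), 3*t^2*exp(5*t)/2 - t*exp(5*t)]
  [t^2*exp(5*t) - 5*t*exp(5*t), -t^2*exp(5*t)/2 + 2*t*exp(5*t), -t^2*exp(5*t)/2 + t*exp(5*t) + exp(5*t)]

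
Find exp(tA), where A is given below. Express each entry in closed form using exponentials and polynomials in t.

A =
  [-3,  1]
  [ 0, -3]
e^{tA} =
  [exp(-3*t), t*exp(-3*t)]
  [0, exp(-3*t)]

Strategy: write A = P · J · P⁻¹ where J is a Jordan canonical form, so e^{tA} = P · e^{tJ} · P⁻¹, and e^{tJ} can be computed block-by-block.

A has Jordan form
J =
  [-3,  1]
  [ 0, -3]
(up to reordering of blocks).

Per-block formulas:
  For a 2×2 Jordan block J_2(-3): exp(t · J_2(-3)) = e^(-3t)·(I + t·N), where N is the 2×2 nilpotent shift.

After assembling e^{tJ} and conjugating by P, we get:

e^{tA} =
  [exp(-3*t), t*exp(-3*t)]
  [0, exp(-3*t)]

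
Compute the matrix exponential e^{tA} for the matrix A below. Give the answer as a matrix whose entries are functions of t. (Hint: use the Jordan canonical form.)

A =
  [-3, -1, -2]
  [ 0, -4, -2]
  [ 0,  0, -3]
e^{tA} =
  [exp(-3*t), -exp(-3*t) + exp(-4*t), -2*exp(-3*t) + 2*exp(-4*t)]
  [0, exp(-4*t), -2*exp(-3*t) + 2*exp(-4*t)]
  [0, 0, exp(-3*t)]

Strategy: write A = P · J · P⁻¹ where J is a Jordan canonical form, so e^{tA} = P · e^{tJ} · P⁻¹, and e^{tJ} can be computed block-by-block.

A has Jordan form
J =
  [-4,  0,  0]
  [ 0, -3,  0]
  [ 0,  0, -3]
(up to reordering of blocks).

Per-block formulas:
  For a 1×1 block at λ = -3: exp(t · [-3]) = [e^(-3t)].
  For a 1×1 block at λ = -4: exp(t · [-4]) = [e^(-4t)].

After assembling e^{tJ} and conjugating by P, we get:

e^{tA} =
  [exp(-3*t), -exp(-3*t) + exp(-4*t), -2*exp(-3*t) + 2*exp(-4*t)]
  [0, exp(-4*t), -2*exp(-3*t) + 2*exp(-4*t)]
  [0, 0, exp(-3*t)]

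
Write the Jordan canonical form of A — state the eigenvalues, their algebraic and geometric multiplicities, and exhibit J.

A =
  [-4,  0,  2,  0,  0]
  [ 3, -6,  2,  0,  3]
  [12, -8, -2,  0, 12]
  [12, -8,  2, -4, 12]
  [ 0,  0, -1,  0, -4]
J_3(-4) ⊕ J_1(-4) ⊕ J_1(-4)

The characteristic polynomial is
  det(x·I − A) = x^5 + 20*x^4 + 160*x^3 + 640*x^2 + 1280*x + 1024 = (x + 4)^5

Eigenvalues and multiplicities (the geometric multiplicity of λ is n − rank(A − λI), which equals the number of Jordan blocks for λ):
  λ = -4: algebraic multiplicity = 5, geometric multiplicity = 3

Determining the block sizes for each eigenvalue:
  λ = -4: with am = 5 and gm = 3, the partition is not yet determined (e.g. several partitions of 5 into 3 parts exist). Let N = A − (-4)·I. Computing rank(N^1) = 2, rank(N^2) = 1, rank(N^3) = 0; the number of blocks of size ≥ j is rank(N^{j−1}) − rank(N^j), giving [3, 1, 1]. So we have 1 block(s) of size 3, 2 block(s) of size 1 → block sizes [3, 1, 1]

Assembling the blocks gives a Jordan form
J =
  [-4,  1,  0,  0,  0]
  [ 0, -4,  1,  0,  0]
  [ 0,  0, -4,  0,  0]
  [ 0,  0,  0, -4,  0]
  [ 0,  0,  0,  0, -4]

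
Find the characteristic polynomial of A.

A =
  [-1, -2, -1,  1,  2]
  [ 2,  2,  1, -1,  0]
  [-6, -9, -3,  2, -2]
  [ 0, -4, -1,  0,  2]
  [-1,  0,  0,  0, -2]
x^5 + 4*x^4 + 6*x^3 + 4*x^2 + x

Expanding det(x·I − A) (e.g. by cofactor expansion or by noting that A is similar to its Jordan form J, which has the same characteristic polynomial as A) gives
  χ_A(x) = x^5 + 4*x^4 + 6*x^3 + 4*x^2 + x
which factors as x*(x + 1)^4. The eigenvalues (with algebraic multiplicities) are λ = -1 with multiplicity 4, λ = 0 with multiplicity 1.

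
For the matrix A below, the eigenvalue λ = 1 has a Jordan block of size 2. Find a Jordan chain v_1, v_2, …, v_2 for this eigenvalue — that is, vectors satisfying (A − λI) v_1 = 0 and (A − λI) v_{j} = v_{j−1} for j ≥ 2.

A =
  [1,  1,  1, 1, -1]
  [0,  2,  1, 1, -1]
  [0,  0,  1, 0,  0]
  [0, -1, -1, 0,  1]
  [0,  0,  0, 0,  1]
A Jordan chain for λ = 1 of length 2:
v_1 = (1, 1, 0, -1, 0)ᵀ
v_2 = (0, 1, 0, 0, 0)ᵀ

Let N = A − (1)·I. We want v_2 with N^2 v_2 = 0 but N^1 v_2 ≠ 0; then v_{j-1} := N · v_j for j = 2, …, 2.

Pick v_2 = (0, 1, 0, 0, 0)ᵀ.
Then v_1 = N · v_2 = (1, 1, 0, -1, 0)ᵀ.

Sanity check: (A − (1)·I) v_1 = (0, 0, 0, 0, 0)ᵀ = 0. ✓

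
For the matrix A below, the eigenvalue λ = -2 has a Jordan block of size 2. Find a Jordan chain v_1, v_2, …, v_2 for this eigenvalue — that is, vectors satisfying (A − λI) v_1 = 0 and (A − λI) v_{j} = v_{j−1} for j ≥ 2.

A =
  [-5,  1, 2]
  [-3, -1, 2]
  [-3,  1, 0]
A Jordan chain for λ = -2 of length 2:
v_1 = (-3, -3, -3)ᵀ
v_2 = (1, 0, 0)ᵀ

Let N = A − (-2)·I. We want v_2 with N^2 v_2 = 0 but N^1 v_2 ≠ 0; then v_{j-1} := N · v_j for j = 2, …, 2.

Pick v_2 = (1, 0, 0)ᵀ.
Then v_1 = N · v_2 = (-3, -3, -3)ᵀ.

Sanity check: (A − (-2)·I) v_1 = (0, 0, 0)ᵀ = 0. ✓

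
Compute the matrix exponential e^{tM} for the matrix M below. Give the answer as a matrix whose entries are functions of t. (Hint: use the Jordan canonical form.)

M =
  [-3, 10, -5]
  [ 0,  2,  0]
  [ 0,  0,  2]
e^{tM} =
  [exp(-3*t), 2*exp(2*t) - 2*exp(-3*t), -exp(2*t) + exp(-3*t)]
  [0, exp(2*t), 0]
  [0, 0, exp(2*t)]

Strategy: write M = P · J · P⁻¹ where J is a Jordan canonical form, so e^{tM} = P · e^{tJ} · P⁻¹, and e^{tJ} can be computed block-by-block.

M has Jordan form
J =
  [-3, 0, 0]
  [ 0, 2, 0]
  [ 0, 0, 2]
(up to reordering of blocks).

Per-block formulas:
  For a 1×1 block at λ = 2: exp(t · [2]) = [e^(2t)].
  For a 1×1 block at λ = -3: exp(t · [-3]) = [e^(-3t)].

After assembling e^{tJ} and conjugating by P, we get:

e^{tM} =
  [exp(-3*t), 2*exp(2*t) - 2*exp(-3*t), -exp(2*t) + exp(-3*t)]
  [0, exp(2*t), 0]
  [0, 0, exp(2*t)]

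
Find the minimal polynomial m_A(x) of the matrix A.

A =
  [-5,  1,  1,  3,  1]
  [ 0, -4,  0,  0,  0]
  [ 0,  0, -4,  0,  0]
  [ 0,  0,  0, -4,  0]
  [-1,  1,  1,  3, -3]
x^2 + 8*x + 16

The characteristic polynomial is χ_A(x) = (x + 4)^5, so the eigenvalues are known. The minimal polynomial is
  m_A(x) = Π_λ (x − λ)^{k_λ}
where k_λ is the size of the *largest* Jordan block for λ (equivalently, the smallest k with (A − λI)^k v = 0 for every generalised eigenvector v of λ).

  λ = -4: largest Jordan block has size 2, contributing (x + 4)^2

So m_A(x) = (x + 4)^2 = x^2 + 8*x + 16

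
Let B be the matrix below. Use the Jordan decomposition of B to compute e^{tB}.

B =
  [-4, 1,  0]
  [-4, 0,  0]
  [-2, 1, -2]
e^{tB} =
  [-2*t*exp(-2*t) + exp(-2*t), t*exp(-2*t), 0]
  [-4*t*exp(-2*t), 2*t*exp(-2*t) + exp(-2*t), 0]
  [-2*t*exp(-2*t), t*exp(-2*t), exp(-2*t)]

Strategy: write B = P · J · P⁻¹ where J is a Jordan canonical form, so e^{tB} = P · e^{tJ} · P⁻¹, and e^{tJ} can be computed block-by-block.

B has Jordan form
J =
  [-2,  1,  0]
  [ 0, -2,  0]
  [ 0,  0, -2]
(up to reordering of blocks).

Per-block formulas:
  For a 2×2 Jordan block J_2(-2): exp(t · J_2(-2)) = e^(-2t)·(I + t·N), where N is the 2×2 nilpotent shift.
  For a 1×1 block at λ = -2: exp(t · [-2]) = [e^(-2t)].

After assembling e^{tJ} and conjugating by P, we get:

e^{tB} =
  [-2*t*exp(-2*t) + exp(-2*t), t*exp(-2*t), 0]
  [-4*t*exp(-2*t), 2*t*exp(-2*t) + exp(-2*t), 0]
  [-2*t*exp(-2*t), t*exp(-2*t), exp(-2*t)]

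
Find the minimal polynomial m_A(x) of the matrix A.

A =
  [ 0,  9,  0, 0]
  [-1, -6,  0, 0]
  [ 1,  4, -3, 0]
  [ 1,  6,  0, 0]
x^4 + 9*x^3 + 27*x^2 + 27*x

The characteristic polynomial is χ_A(x) = x*(x + 3)^3, so the eigenvalues are known. The minimal polynomial is
  m_A(x) = Π_λ (x − λ)^{k_λ}
where k_λ is the size of the *largest* Jordan block for λ (equivalently, the smallest k with (A − λI)^k v = 0 for every generalised eigenvector v of λ).

  λ = -3: largest Jordan block has size 3, contributing (x + 3)^3
  λ = 0: largest Jordan block has size 1, contributing (x − 0)

So m_A(x) = x*(x + 3)^3 = x^4 + 9*x^3 + 27*x^2 + 27*x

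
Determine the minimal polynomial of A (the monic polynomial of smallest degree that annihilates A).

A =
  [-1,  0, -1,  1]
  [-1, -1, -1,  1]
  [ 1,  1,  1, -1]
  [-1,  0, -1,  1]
x^3

The characteristic polynomial is χ_A(x) = x^4, so the eigenvalues are known. The minimal polynomial is
  m_A(x) = Π_λ (x − λ)^{k_λ}
where k_λ is the size of the *largest* Jordan block for λ (equivalently, the smallest k with (A − λI)^k v = 0 for every generalised eigenvector v of λ).

  λ = 0: largest Jordan block has size 3, contributing (x − 0)^3

So m_A(x) = x^3 = x^3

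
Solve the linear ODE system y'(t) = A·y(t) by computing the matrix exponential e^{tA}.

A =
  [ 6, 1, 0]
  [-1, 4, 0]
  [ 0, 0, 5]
e^{tA} =
  [t*exp(5*t) + exp(5*t), t*exp(5*t), 0]
  [-t*exp(5*t), -t*exp(5*t) + exp(5*t), 0]
  [0, 0, exp(5*t)]

Strategy: write A = P · J · P⁻¹ where J is a Jordan canonical form, so e^{tA} = P · e^{tJ} · P⁻¹, and e^{tJ} can be computed block-by-block.

A has Jordan form
J =
  [5, 1, 0]
  [0, 5, 0]
  [0, 0, 5]
(up to reordering of blocks).

Per-block formulas:
  For a 2×2 Jordan block J_2(5): exp(t · J_2(5)) = e^(5t)·(I + t·N), where N is the 2×2 nilpotent shift.
  For a 1×1 block at λ = 5: exp(t · [5]) = [e^(5t)].

After assembling e^{tJ} and conjugating by P, we get:

e^{tA} =
  [t*exp(5*t) + exp(5*t), t*exp(5*t), 0]
  [-t*exp(5*t), -t*exp(5*t) + exp(5*t), 0]
  [0, 0, exp(5*t)]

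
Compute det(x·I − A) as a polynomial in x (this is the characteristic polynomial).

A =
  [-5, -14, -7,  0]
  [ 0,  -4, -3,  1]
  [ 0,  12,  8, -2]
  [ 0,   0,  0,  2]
x^4 - x^3 - 18*x^2 + 52*x - 40

Expanding det(x·I − A) (e.g. by cofactor expansion or by noting that A is similar to its Jordan form J, which has the same characteristic polynomial as A) gives
  χ_A(x) = x^4 - x^3 - 18*x^2 + 52*x - 40
which factors as (x - 2)^3*(x + 5). The eigenvalues (with algebraic multiplicities) are λ = -5 with multiplicity 1, λ = 2 with multiplicity 3.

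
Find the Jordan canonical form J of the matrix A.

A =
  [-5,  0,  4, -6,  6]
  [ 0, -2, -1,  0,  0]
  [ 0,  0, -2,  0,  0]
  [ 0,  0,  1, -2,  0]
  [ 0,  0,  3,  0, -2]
J_1(-5) ⊕ J_2(-2) ⊕ J_1(-2) ⊕ J_1(-2)

The characteristic polynomial is
  det(x·I − A) = x^5 + 13*x^4 + 64*x^3 + 152*x^2 + 176*x + 80 = (x + 2)^4*(x + 5)

Eigenvalues and multiplicities (the geometric multiplicity of λ is n − rank(A − λI), which equals the number of Jordan blocks for λ):
  λ = -5: algebraic multiplicity = 1, geometric multiplicity = 1
  λ = -2: algebraic multiplicity = 4, geometric multiplicity = 3

Determining the block sizes for each eigenvalue:
  λ = -5: one block (gm = 1), so the single block has size am = 1 → block sizes [1]
  λ = -2: 3 blocks summing to 4 forces exactly one block of size 2 and the rest size 1 → block sizes [2, 1, 1]

Assembling the blocks gives a Jordan form
J =
  [-5,  0,  0,  0,  0]
  [ 0, -2,  1,  0,  0]
  [ 0,  0, -2,  0,  0]
  [ 0,  0,  0, -2,  0]
  [ 0,  0,  0,  0, -2]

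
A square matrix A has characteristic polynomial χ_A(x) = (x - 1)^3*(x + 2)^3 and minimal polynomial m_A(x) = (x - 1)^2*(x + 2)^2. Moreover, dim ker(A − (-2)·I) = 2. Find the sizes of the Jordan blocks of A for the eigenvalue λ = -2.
Block sizes for λ = -2: [2, 1]

Step 1 — from the characteristic polynomial, algebraic multiplicity of λ = -2 is 3. From dim ker(A − (-2)·I) = 2, there are exactly 2 Jordan blocks for λ = -2.
Step 2 — from the minimal polynomial, the factor (x + 2)^2 tells us the largest block for λ = -2 has size 2.
Step 3 — with total size 3, 2 blocks, and largest block 2, the block sizes (in nonincreasing order) are [2, 1].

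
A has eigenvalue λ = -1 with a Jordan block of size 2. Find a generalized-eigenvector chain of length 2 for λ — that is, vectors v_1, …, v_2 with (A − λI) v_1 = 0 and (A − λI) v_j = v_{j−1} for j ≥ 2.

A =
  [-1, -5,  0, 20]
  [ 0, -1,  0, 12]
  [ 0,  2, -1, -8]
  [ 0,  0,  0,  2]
A Jordan chain for λ = -1 of length 2:
v_1 = (-5, 0, 2, 0)ᵀ
v_2 = (0, 1, 0, 0)ᵀ

Let N = A − (-1)·I. We want v_2 with N^2 v_2 = 0 but N^1 v_2 ≠ 0; then v_{j-1} := N · v_j for j = 2, …, 2.

Pick v_2 = (0, 1, 0, 0)ᵀ.
Then v_1 = N · v_2 = (-5, 0, 2, 0)ᵀ.

Sanity check: (A − (-1)·I) v_1 = (0, 0, 0, 0)ᵀ = 0. ✓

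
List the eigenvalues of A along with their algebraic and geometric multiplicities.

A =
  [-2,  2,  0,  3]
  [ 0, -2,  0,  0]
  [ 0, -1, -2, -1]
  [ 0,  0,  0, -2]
λ = -2: alg = 4, geom = 2

Step 1 — factor the characteristic polynomial to read off the algebraic multiplicities:
  χ_A(x) = (x + 2)^4

Step 2 — compute geometric multiplicities via the rank-nullity identity g(λ) = n − rank(A − λI):
  rank(A − (-2)·I) = 2, so dim ker(A − (-2)·I) = n − 2 = 2

Summary:
  λ = -2: algebraic multiplicity = 4, geometric multiplicity = 2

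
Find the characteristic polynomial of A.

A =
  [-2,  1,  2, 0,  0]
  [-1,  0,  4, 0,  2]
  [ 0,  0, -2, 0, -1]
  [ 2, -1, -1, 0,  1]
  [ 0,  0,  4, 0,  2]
x^5 + 2*x^4 + x^3

Expanding det(x·I − A) (e.g. by cofactor expansion or by noting that A is similar to its Jordan form J, which has the same characteristic polynomial as A) gives
  χ_A(x) = x^5 + 2*x^4 + x^3
which factors as x^3*(x + 1)^2. The eigenvalues (with algebraic multiplicities) are λ = -1 with multiplicity 2, λ = 0 with multiplicity 3.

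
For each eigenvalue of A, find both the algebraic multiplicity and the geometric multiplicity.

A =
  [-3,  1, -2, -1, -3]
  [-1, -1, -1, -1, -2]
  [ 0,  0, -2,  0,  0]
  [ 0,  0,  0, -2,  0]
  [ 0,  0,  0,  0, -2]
λ = -2: alg = 5, geom = 3

Step 1 — factor the characteristic polynomial to read off the algebraic multiplicities:
  χ_A(x) = (x + 2)^5

Step 2 — compute geometric multiplicities via the rank-nullity identity g(λ) = n − rank(A − λI):
  rank(A − (-2)·I) = 2, so dim ker(A − (-2)·I) = n − 2 = 3

Summary:
  λ = -2: algebraic multiplicity = 5, geometric multiplicity = 3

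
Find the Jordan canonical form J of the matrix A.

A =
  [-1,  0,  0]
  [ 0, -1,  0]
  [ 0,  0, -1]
J_1(-1) ⊕ J_1(-1) ⊕ J_1(-1)

The characteristic polynomial is
  det(x·I − A) = x^3 + 3*x^2 + 3*x + 1 = (x + 1)^3

Eigenvalues and multiplicities (the geometric multiplicity of λ is n − rank(A − λI), which equals the number of Jordan blocks for λ):
  λ = -1: algebraic multiplicity = 3, geometric multiplicity = 3

Determining the block sizes for each eigenvalue:
  λ = -1: gm = am = 3, so every block has size 1 → block sizes [1, 1, 1]

Assembling the blocks gives a Jordan form
J =
  [-1,  0,  0]
  [ 0, -1,  0]
  [ 0,  0, -1]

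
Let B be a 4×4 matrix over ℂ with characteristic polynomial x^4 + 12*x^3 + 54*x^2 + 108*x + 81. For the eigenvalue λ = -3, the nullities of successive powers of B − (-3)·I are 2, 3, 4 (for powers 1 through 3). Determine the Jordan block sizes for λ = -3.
Block sizes for λ = -3: [3, 1]

From the dimensions of kernels of powers, the number of Jordan blocks of size at least j is d_j − d_{j−1} where d_j = dim ker(N^j) (with d_0 = 0). Computing the differences gives [2, 1, 1].
The number of blocks of size exactly k is (#blocks of size ≥ k) − (#blocks of size ≥ k + 1), so the partition is: 1 block(s) of size 1, 1 block(s) of size 3.
In nonincreasing order the block sizes are [3, 1].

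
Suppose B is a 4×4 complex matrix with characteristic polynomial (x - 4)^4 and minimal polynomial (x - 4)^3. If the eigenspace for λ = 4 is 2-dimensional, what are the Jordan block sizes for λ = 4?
Block sizes for λ = 4: [3, 1]

Step 1 — from the characteristic polynomial, algebraic multiplicity of λ = 4 is 4. From dim ker(B − (4)·I) = 2, there are exactly 2 Jordan blocks for λ = 4.
Step 2 — from the minimal polynomial, the factor (x − 4)^3 tells us the largest block for λ = 4 has size 3.
Step 3 — with total size 4, 2 blocks, and largest block 3, the block sizes (in nonincreasing order) are [3, 1].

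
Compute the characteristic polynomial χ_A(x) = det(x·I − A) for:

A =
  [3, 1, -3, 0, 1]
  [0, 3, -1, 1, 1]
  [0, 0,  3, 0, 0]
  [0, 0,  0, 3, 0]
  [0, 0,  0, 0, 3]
x^5 - 15*x^4 + 90*x^3 - 270*x^2 + 405*x - 243

Expanding det(x·I − A) (e.g. by cofactor expansion or by noting that A is similar to its Jordan form J, which has the same characteristic polynomial as A) gives
  χ_A(x) = x^5 - 15*x^4 + 90*x^3 - 270*x^2 + 405*x - 243
which factors as (x - 3)^5. The eigenvalues (with algebraic multiplicities) are λ = 3 with multiplicity 5.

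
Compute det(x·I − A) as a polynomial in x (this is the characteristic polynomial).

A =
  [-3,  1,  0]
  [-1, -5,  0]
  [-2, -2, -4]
x^3 + 12*x^2 + 48*x + 64

Expanding det(x·I − A) (e.g. by cofactor expansion or by noting that A is similar to its Jordan form J, which has the same characteristic polynomial as A) gives
  χ_A(x) = x^3 + 12*x^2 + 48*x + 64
which factors as (x + 4)^3. The eigenvalues (with algebraic multiplicities) are λ = -4 with multiplicity 3.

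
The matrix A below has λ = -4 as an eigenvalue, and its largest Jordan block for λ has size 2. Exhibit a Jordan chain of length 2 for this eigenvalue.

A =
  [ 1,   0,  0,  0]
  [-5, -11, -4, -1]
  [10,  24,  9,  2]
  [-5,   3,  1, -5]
A Jordan chain for λ = -4 of length 2:
v_1 = (0, 1, -2, 1)ᵀ
v_2 = (0, 1, -2, 0)ᵀ

Let N = A − (-4)·I. We want v_2 with N^2 v_2 = 0 but N^1 v_2 ≠ 0; then v_{j-1} := N · v_j for j = 2, …, 2.

Pick v_2 = (0, 1, -2, 0)ᵀ.
Then v_1 = N · v_2 = (0, 1, -2, 1)ᵀ.

Sanity check: (A − (-4)·I) v_1 = (0, 0, 0, 0)ᵀ = 0. ✓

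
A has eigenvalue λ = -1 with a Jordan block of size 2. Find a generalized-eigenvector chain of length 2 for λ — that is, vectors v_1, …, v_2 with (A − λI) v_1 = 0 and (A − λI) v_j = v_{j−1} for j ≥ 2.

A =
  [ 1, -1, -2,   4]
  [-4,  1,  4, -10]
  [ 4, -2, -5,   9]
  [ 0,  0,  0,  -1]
A Jordan chain for λ = -1 of length 2:
v_1 = (2, -4, 4, 0)ᵀ
v_2 = (1, 0, 0, 0)ᵀ

Let N = A − (-1)·I. We want v_2 with N^2 v_2 = 0 but N^1 v_2 ≠ 0; then v_{j-1} := N · v_j for j = 2, …, 2.

Pick v_2 = (1, 0, 0, 0)ᵀ.
Then v_1 = N · v_2 = (2, -4, 4, 0)ᵀ.

Sanity check: (A − (-1)·I) v_1 = (0, 0, 0, 0)ᵀ = 0. ✓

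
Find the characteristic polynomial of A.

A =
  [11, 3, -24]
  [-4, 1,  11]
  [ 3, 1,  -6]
x^3 - 6*x^2 + 12*x - 8

Expanding det(x·I − A) (e.g. by cofactor expansion or by noting that A is similar to its Jordan form J, which has the same characteristic polynomial as A) gives
  χ_A(x) = x^3 - 6*x^2 + 12*x - 8
which factors as (x - 2)^3. The eigenvalues (with algebraic multiplicities) are λ = 2 with multiplicity 3.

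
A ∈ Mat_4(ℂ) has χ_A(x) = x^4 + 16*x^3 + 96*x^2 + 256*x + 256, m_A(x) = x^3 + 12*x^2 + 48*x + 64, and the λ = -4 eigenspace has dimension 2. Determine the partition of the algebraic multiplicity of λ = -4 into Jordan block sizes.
Block sizes for λ = -4: [3, 1]

Step 1 — from the characteristic polynomial, algebraic multiplicity of λ = -4 is 4. From dim ker(A − (-4)·I) = 2, there are exactly 2 Jordan blocks for λ = -4.
Step 2 — from the minimal polynomial, the factor (x + 4)^3 tells us the largest block for λ = -4 has size 3.
Step 3 — with total size 4, 2 blocks, and largest block 3, the block sizes (in nonincreasing order) are [3, 1].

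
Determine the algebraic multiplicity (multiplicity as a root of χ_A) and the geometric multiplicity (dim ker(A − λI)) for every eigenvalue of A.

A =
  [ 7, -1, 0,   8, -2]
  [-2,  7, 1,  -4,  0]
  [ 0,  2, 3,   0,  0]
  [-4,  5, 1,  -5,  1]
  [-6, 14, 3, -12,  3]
λ = 3: alg = 5, geom = 2

Step 1 — factor the characteristic polynomial to read off the algebraic multiplicities:
  χ_A(x) = (x - 3)^5

Step 2 — compute geometric multiplicities via the rank-nullity identity g(λ) = n − rank(A − λI):
  rank(A − (3)·I) = 3, so dim ker(A − (3)·I) = n − 3 = 2

Summary:
  λ = 3: algebraic multiplicity = 5, geometric multiplicity = 2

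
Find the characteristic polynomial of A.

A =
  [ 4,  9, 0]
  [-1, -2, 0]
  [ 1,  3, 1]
x^3 - 3*x^2 + 3*x - 1

Expanding det(x·I − A) (e.g. by cofactor expansion or by noting that A is similar to its Jordan form J, which has the same characteristic polynomial as A) gives
  χ_A(x) = x^3 - 3*x^2 + 3*x - 1
which factors as (x - 1)^3. The eigenvalues (with algebraic multiplicities) are λ = 1 with multiplicity 3.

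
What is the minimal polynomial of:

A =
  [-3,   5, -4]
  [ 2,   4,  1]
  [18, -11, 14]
x^3 - 15*x^2 + 75*x - 125

The characteristic polynomial is χ_A(x) = (x - 5)^3, so the eigenvalues are known. The minimal polynomial is
  m_A(x) = Π_λ (x − λ)^{k_λ}
where k_λ is the size of the *largest* Jordan block for λ (equivalently, the smallest k with (A − λI)^k v = 0 for every generalised eigenvector v of λ).

  λ = 5: largest Jordan block has size 3, contributing (x − 5)^3

So m_A(x) = (x - 5)^3 = x^3 - 15*x^2 + 75*x - 125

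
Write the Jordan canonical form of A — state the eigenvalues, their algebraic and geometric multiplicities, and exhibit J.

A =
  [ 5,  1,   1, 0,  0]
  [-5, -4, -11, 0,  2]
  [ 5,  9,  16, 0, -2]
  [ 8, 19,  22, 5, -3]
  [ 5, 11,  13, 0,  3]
J_3(5) ⊕ J_2(5)

The characteristic polynomial is
  det(x·I − A) = x^5 - 25*x^4 + 250*x^3 - 1250*x^2 + 3125*x - 3125 = (x - 5)^5

Eigenvalues and multiplicities (the geometric multiplicity of λ is n − rank(A − λI), which equals the number of Jordan blocks for λ):
  λ = 5: algebraic multiplicity = 5, geometric multiplicity = 2

Determining the block sizes for each eigenvalue:
  λ = 5: with am = 5 and gm = 2, the partition is not yet determined (e.g. several partitions of 5 into 2 parts exist). Let N = A − (5)·I. Computing rank(N^1) = 3, rank(N^2) = 1, rank(N^3) = 0; the number of blocks of size ≥ j is rank(N^{j−1}) − rank(N^j), giving [2, 2, 1]. So we have 1 block(s) of size 3, 1 block(s) of size 2 → block sizes [3, 2]

Assembling the blocks gives a Jordan form
J =
  [5, 1, 0, 0, 0]
  [0, 5, 1, 0, 0]
  [0, 0, 5, 0, 0]
  [0, 0, 0, 5, 1]
  [0, 0, 0, 0, 5]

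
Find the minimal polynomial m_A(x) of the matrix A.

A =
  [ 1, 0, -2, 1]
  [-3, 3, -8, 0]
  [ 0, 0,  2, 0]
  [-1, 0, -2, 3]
x^3 - 7*x^2 + 16*x - 12

The characteristic polynomial is χ_A(x) = (x - 3)*(x - 2)^3, so the eigenvalues are known. The minimal polynomial is
  m_A(x) = Π_λ (x − λ)^{k_λ}
where k_λ is the size of the *largest* Jordan block for λ (equivalently, the smallest k with (A − λI)^k v = 0 for every generalised eigenvector v of λ).

  λ = 2: largest Jordan block has size 2, contributing (x − 2)^2
  λ = 3: largest Jordan block has size 1, contributing (x − 3)

So m_A(x) = (x - 3)*(x - 2)^2 = x^3 - 7*x^2 + 16*x - 12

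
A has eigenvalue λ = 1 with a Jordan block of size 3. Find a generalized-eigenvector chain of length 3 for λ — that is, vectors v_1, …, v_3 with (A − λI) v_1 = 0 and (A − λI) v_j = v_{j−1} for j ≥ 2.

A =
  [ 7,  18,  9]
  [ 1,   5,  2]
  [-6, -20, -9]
A Jordan chain for λ = 1 of length 3:
v_1 = (0, -2, 4)ᵀ
v_2 = (6, 1, -6)ᵀ
v_3 = (1, 0, 0)ᵀ

Let N = A − (1)·I. We want v_3 with N^3 v_3 = 0 but N^2 v_3 ≠ 0; then v_{j-1} := N · v_j for j = 3, …, 2.

Pick v_3 = (1, 0, 0)ᵀ.
Then v_2 = N · v_3 = (6, 1, -6)ᵀ.
Then v_1 = N · v_2 = (0, -2, 4)ᵀ.

Sanity check: (A − (1)·I) v_1 = (0, 0, 0)ᵀ = 0. ✓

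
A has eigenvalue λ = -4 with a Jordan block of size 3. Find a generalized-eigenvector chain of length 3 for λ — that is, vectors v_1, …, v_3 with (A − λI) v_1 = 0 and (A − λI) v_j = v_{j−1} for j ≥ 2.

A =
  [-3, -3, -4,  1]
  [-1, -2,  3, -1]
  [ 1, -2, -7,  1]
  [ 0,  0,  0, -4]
A Jordan chain for λ = -4 of length 3:
v_1 = (-1, 1, -1, 0)ᵀ
v_2 = (-3, 2, -2, 0)ᵀ
v_3 = (0, 1, 0, 0)ᵀ

Let N = A − (-4)·I. We want v_3 with N^3 v_3 = 0 but N^2 v_3 ≠ 0; then v_{j-1} := N · v_j for j = 3, …, 2.

Pick v_3 = (0, 1, 0, 0)ᵀ.
Then v_2 = N · v_3 = (-3, 2, -2, 0)ᵀ.
Then v_1 = N · v_2 = (-1, 1, -1, 0)ᵀ.

Sanity check: (A − (-4)·I) v_1 = (0, 0, 0, 0)ᵀ = 0. ✓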